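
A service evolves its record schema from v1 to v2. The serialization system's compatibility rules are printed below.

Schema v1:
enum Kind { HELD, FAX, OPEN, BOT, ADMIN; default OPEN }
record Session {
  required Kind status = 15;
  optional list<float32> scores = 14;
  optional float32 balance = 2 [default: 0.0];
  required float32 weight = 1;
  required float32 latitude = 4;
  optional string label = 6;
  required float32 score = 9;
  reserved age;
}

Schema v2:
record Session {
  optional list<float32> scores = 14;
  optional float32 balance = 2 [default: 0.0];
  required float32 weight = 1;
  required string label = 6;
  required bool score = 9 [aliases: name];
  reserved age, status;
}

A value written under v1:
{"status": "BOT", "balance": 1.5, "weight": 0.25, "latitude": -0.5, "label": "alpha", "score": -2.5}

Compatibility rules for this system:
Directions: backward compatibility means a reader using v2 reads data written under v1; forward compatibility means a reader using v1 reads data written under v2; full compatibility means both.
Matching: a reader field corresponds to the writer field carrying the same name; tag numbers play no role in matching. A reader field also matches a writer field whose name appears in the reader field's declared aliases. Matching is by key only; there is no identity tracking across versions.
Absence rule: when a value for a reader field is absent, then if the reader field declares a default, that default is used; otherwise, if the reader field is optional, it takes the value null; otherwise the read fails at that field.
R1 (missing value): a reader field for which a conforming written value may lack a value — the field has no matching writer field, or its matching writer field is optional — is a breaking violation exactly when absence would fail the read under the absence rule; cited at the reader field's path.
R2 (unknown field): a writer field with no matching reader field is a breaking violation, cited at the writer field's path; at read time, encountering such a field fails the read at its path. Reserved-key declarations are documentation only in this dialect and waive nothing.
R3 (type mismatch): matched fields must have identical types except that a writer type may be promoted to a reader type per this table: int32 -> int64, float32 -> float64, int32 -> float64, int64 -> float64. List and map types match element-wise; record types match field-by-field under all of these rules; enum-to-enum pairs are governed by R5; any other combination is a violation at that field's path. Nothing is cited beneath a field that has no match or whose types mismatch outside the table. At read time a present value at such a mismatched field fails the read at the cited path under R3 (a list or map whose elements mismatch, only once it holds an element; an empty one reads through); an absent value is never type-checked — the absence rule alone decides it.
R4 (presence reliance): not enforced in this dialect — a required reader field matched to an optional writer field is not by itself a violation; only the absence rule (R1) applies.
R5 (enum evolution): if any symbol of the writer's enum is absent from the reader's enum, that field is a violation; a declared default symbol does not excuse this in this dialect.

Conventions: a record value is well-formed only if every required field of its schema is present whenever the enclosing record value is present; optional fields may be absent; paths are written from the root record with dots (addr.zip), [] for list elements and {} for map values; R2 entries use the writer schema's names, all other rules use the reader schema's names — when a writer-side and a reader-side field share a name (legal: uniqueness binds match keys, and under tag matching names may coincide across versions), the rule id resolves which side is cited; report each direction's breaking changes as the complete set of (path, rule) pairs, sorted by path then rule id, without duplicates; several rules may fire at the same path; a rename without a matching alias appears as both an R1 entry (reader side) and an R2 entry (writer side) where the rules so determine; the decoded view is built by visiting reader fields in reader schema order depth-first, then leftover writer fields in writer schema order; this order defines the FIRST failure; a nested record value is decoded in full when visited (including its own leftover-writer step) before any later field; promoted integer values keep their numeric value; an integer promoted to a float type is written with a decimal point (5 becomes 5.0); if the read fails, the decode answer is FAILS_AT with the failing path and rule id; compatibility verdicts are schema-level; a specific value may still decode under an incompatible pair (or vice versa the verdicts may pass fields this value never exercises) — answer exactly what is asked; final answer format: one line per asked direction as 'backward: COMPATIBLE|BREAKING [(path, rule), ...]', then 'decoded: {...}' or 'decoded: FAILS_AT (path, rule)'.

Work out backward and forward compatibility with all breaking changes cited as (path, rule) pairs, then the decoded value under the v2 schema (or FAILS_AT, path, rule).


in Session below, arrows point writer -> reader
checking backward for Session: reader v2 against writer v1:
  scores <- scores (list<float32> -> list<float32>, writer optional)
  balance <- balance (float32 -> float32, writer optional)
  weight <- weight (float32 -> float32, writer required)
  label <- label (string -> string, writer optional)
  score <- score (float32 -> bool, writer required)
  status (writer side), unknown to reader
  latitude (writer side), unknown to reader
  violation R1 at label
  violation R2 at latitude
  violation R3 at score
  violation R2 at status
  => 4 violation(s): backward is BREAKING for Session
checking forward for Session: reader v1 against writer v2:
  status has no writer counterpart
  scores <- scores (list<float32> -> list<float32>, writer optional)
  balance <- balance (float32 -> float32, writer optional)
  weight <- weight (float32 -> float32, writer required)
  latitude has no writer counterpart
  label <- label (string -> string, writer required)
  score <- score (bool -> float32, writer required)
  violation R1 at latitude
  violation R3 at score
  violation R1 at status
  => 3 violation(s): forward is BREAKING for Session
decode walk for Session under reader schema v2:
  scores := null (missing; optional => null)
  balance := 1.5
  weight := 0.25
  label := "alpha"
  read fails at score under R3
  => FAILS_AT (score, R3)

backward: BREAKING [(label, R1), (latitude, R2), (score, R3), (status, R2)]; forward: BREAKING [(latitude, R1), (score, R3), (status, R1)]; decoded: FAILS_AT (score, R3)


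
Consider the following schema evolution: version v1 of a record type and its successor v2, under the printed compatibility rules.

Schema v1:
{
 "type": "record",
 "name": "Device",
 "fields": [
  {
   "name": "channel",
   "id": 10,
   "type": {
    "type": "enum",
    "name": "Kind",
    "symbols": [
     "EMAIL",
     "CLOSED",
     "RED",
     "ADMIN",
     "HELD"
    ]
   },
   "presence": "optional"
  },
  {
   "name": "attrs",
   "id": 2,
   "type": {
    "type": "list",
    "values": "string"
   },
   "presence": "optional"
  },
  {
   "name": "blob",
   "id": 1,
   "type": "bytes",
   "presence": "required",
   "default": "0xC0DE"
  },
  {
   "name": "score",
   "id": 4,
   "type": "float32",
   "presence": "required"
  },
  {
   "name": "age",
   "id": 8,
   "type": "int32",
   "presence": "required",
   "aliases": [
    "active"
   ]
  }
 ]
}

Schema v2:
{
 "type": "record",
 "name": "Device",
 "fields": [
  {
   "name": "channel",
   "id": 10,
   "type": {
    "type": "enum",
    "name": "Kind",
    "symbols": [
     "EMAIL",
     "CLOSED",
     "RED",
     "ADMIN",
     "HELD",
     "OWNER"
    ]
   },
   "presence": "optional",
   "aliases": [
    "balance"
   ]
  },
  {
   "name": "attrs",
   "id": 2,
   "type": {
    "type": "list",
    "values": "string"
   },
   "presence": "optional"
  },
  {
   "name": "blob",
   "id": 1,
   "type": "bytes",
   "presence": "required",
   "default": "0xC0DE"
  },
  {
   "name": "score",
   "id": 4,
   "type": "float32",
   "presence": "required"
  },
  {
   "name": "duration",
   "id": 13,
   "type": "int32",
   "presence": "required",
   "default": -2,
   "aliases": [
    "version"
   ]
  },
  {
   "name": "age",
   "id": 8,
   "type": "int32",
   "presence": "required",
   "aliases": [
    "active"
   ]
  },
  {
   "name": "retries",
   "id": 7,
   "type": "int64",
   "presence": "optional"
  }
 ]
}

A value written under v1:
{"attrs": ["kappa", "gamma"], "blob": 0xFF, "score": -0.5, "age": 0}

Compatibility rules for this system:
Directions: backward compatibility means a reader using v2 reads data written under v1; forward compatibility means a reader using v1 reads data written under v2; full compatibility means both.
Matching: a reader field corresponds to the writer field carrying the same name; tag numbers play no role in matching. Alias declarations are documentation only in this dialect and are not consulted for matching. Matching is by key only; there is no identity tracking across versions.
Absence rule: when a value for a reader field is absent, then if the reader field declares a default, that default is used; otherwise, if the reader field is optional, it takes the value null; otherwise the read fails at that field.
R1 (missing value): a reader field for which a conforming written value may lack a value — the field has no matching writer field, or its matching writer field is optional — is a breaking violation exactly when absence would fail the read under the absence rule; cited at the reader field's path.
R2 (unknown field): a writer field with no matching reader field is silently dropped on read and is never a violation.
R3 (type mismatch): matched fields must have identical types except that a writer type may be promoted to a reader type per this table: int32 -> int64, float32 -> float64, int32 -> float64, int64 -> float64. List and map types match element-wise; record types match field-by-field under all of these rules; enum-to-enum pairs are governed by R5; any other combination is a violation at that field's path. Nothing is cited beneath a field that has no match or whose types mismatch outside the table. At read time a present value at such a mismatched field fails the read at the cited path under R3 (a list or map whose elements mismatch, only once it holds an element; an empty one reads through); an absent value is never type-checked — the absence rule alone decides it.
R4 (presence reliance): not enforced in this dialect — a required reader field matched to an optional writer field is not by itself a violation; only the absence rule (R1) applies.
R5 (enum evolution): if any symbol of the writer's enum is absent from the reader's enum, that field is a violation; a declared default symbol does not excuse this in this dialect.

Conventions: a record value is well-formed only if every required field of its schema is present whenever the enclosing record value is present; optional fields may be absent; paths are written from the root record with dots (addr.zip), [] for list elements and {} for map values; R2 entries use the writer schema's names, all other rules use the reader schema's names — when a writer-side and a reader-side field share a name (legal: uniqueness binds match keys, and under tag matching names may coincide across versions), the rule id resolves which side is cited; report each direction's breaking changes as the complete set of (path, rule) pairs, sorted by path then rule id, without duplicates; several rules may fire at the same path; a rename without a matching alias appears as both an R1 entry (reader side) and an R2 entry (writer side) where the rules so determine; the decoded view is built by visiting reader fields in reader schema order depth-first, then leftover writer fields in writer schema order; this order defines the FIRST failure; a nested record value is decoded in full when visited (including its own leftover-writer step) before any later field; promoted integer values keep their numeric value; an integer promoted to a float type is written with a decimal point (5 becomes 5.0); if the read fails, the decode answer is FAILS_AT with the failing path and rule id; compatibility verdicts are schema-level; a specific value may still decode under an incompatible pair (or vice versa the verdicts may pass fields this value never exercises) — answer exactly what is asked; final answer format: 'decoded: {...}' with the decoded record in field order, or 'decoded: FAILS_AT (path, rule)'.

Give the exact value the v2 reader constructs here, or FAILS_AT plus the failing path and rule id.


decoded: {"channel": null, "attrs": ["kappa", "gamma"], "blob": 0xFF, "score": -0.5, "duration": -2, "age": 0, "retries": null}

the writer's type comes first in each Device pair
migrating the Device value to v2:
  channel := null (not supplied -> null)
  attrs := ["kappa", "gamma"]
  blob := 0xFF
  score := -0.5
  duration := -2 (no value, default fills)
  age := 0
  retries := null (not supplied -> null)
  => decoded: {"channel": null, "attrs": ["kappa", "gamma"], "blob": 0xFF, "score": -0.5, "duration": -2, "age": 0, "retries": null}
checking off the Device differences that do not matter here:
  enum Kind (field channel in record Device): symbol OWNER added -> matters for Device compatibility verdicts, not for this value's decode


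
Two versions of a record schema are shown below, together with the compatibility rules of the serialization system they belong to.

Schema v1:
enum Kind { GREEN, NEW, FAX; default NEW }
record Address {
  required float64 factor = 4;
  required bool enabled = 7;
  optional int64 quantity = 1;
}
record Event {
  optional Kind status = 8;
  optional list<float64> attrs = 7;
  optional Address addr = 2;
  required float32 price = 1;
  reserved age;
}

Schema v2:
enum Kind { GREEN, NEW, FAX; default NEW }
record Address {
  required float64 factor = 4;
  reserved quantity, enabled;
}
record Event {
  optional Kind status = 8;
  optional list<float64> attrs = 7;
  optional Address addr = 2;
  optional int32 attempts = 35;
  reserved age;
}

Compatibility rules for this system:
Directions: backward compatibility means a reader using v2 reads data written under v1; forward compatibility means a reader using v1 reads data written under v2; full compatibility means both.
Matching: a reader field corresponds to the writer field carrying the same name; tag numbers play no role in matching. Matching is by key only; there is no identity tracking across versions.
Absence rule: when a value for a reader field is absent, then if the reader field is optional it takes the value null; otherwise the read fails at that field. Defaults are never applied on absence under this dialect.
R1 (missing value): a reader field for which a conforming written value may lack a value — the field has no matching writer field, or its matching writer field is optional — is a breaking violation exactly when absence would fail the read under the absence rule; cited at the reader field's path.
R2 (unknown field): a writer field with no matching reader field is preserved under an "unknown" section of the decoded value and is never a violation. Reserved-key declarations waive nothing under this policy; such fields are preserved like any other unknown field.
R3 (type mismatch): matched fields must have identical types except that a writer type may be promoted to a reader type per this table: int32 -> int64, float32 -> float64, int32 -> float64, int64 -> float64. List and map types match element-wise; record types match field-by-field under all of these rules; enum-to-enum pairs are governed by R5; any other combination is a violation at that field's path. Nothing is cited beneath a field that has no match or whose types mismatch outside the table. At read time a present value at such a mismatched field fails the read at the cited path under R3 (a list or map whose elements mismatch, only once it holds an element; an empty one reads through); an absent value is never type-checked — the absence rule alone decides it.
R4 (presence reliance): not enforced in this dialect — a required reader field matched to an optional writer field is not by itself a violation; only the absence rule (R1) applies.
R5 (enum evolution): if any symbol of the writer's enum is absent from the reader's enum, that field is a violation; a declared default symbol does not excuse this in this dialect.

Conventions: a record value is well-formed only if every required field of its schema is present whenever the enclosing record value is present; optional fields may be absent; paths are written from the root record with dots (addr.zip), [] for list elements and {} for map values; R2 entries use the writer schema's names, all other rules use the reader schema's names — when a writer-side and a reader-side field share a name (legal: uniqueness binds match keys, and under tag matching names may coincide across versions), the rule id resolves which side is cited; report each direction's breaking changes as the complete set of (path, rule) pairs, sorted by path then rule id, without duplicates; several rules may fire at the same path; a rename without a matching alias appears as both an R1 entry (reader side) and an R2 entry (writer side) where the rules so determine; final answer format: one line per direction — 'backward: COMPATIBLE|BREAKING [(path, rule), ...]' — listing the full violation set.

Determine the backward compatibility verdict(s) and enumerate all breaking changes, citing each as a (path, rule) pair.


in Event below, arrows point writer -> reader
backward for Event (reader v2, writer v1):
  writer optional, Kind -> Kind: reader status maps from writer status
  writer optional, list<float64> -> list<float64>: reader attrs maps from writer attrs
  writer optional, Address -> Address: reader addr maps from writer addr
  attempts has no writer counterpart
  writer field price has no reader counterpart
  writer required, float64 -> float64: reader addr.factor maps from writer addr.factor
  writer field addr.enabled has no reader counterpart
  writer field addr.quantity has no reader counterpart
  => no violations; backward on Event: COMPATIBLE
the other Event changes do not affect what is asked:
  removed field quantity from record Address (its key "quantity" joins the reserved list) -> fires no rule on Event, leaving the asked answer as it is
  removed field enabled from record Address (its key "enabled" joins the reserved list) -> fires only in the forward direction of Event, which is not asked here
  added field attempts to record Event: optional int32, tag 35 (in v2 it sits last) -> fires no rule on Event, leaving the asked answer as it is
  removed field price from record Event -> fires only in the forward direction of Event, which is not asked here

backward: COMPATIBLE []


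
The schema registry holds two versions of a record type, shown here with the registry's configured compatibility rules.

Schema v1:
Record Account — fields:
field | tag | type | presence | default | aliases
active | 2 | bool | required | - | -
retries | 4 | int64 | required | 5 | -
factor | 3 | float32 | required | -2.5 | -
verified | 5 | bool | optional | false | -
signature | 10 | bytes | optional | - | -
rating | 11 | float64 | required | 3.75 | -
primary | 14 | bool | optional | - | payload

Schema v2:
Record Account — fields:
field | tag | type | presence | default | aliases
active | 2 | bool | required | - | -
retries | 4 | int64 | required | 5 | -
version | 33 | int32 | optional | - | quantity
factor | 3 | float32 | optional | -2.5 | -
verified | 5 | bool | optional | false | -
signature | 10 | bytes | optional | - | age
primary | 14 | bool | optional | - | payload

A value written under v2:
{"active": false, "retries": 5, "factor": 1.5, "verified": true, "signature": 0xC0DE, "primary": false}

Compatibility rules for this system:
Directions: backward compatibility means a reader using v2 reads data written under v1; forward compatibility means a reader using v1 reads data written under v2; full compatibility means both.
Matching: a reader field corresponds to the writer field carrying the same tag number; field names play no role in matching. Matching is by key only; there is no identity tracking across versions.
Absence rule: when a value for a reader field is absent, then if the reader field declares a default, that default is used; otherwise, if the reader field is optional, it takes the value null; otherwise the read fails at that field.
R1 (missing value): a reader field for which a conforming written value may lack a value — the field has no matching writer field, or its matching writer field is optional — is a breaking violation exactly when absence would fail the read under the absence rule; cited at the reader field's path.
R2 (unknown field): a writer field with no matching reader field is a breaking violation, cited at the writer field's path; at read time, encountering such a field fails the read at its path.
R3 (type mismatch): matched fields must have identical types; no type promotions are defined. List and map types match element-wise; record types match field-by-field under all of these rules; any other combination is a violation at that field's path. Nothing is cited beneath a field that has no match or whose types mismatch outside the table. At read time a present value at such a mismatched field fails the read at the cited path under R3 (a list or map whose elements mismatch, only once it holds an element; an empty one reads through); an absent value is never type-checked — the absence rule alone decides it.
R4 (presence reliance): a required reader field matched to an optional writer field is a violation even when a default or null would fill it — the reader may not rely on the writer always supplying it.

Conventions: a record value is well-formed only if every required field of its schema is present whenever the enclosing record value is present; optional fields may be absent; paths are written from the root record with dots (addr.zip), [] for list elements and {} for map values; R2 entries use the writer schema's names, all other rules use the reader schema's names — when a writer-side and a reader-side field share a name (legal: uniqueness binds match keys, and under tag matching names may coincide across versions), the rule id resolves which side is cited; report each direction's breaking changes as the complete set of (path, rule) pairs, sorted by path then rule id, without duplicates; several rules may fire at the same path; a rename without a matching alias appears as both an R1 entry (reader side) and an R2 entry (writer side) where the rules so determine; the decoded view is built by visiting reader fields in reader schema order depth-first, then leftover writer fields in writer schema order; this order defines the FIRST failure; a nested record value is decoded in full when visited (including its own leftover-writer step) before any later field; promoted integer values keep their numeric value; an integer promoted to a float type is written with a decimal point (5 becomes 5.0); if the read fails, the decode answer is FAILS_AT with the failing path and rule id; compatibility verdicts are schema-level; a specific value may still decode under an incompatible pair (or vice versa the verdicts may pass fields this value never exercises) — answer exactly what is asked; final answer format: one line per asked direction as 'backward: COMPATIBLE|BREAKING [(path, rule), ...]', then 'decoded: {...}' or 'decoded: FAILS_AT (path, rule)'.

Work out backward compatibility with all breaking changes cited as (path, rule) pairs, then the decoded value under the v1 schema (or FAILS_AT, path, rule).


in Account below, arrows point writer -> reader
backward analysis of Account with v2 as reader and v1 as writer:
  active: paired with writer active (bool -> bool; writer required)
  retries: paired with writer retries (int64 -> int64; writer required)
  version: no writer match
  factor: paired with writer factor (float32 -> float32; writer required)
  verified: paired with writer verified (bool -> bool; writer optional)
  signature: paired with writer signature (bytes -> bytes; writer optional)
  primary: paired with writer primary (bool -> bool; writer optional)
  writer field rating has no reader counterpart
  violation R2 at rating
  backward on Account therefore BREAKING (1)
decoding the Account value with the v1 reader:
  active := false
  retries := 5
  factor := 1.5
  verified := true
  signature := 0xC0DE
  rating := 3.75 (absent -> default)
  primary := false
  => decoded: {"active": false, "retries": 5, "factor": 1.5, "verified": true, "signature": 0xC0DE, "rating": 3.75, "primary": false}
the other Account changes do not affect what is asked:
  field factor in record Account: required changed to optional -> its effect on Account is confined to the forward direction, not asked
  added field version to record Account: optional int32, tag 33 (in v2 it sits immediately before factor) -> its effect on Account is confined to the forward direction, not asked

backward: BREAKING [(rating, R2)]; decoded: {"active": false, "retries": 5, "factor": 1.5, "verified": true, "signature": 0xC0DE, "rating": 3.75, "primary": false}


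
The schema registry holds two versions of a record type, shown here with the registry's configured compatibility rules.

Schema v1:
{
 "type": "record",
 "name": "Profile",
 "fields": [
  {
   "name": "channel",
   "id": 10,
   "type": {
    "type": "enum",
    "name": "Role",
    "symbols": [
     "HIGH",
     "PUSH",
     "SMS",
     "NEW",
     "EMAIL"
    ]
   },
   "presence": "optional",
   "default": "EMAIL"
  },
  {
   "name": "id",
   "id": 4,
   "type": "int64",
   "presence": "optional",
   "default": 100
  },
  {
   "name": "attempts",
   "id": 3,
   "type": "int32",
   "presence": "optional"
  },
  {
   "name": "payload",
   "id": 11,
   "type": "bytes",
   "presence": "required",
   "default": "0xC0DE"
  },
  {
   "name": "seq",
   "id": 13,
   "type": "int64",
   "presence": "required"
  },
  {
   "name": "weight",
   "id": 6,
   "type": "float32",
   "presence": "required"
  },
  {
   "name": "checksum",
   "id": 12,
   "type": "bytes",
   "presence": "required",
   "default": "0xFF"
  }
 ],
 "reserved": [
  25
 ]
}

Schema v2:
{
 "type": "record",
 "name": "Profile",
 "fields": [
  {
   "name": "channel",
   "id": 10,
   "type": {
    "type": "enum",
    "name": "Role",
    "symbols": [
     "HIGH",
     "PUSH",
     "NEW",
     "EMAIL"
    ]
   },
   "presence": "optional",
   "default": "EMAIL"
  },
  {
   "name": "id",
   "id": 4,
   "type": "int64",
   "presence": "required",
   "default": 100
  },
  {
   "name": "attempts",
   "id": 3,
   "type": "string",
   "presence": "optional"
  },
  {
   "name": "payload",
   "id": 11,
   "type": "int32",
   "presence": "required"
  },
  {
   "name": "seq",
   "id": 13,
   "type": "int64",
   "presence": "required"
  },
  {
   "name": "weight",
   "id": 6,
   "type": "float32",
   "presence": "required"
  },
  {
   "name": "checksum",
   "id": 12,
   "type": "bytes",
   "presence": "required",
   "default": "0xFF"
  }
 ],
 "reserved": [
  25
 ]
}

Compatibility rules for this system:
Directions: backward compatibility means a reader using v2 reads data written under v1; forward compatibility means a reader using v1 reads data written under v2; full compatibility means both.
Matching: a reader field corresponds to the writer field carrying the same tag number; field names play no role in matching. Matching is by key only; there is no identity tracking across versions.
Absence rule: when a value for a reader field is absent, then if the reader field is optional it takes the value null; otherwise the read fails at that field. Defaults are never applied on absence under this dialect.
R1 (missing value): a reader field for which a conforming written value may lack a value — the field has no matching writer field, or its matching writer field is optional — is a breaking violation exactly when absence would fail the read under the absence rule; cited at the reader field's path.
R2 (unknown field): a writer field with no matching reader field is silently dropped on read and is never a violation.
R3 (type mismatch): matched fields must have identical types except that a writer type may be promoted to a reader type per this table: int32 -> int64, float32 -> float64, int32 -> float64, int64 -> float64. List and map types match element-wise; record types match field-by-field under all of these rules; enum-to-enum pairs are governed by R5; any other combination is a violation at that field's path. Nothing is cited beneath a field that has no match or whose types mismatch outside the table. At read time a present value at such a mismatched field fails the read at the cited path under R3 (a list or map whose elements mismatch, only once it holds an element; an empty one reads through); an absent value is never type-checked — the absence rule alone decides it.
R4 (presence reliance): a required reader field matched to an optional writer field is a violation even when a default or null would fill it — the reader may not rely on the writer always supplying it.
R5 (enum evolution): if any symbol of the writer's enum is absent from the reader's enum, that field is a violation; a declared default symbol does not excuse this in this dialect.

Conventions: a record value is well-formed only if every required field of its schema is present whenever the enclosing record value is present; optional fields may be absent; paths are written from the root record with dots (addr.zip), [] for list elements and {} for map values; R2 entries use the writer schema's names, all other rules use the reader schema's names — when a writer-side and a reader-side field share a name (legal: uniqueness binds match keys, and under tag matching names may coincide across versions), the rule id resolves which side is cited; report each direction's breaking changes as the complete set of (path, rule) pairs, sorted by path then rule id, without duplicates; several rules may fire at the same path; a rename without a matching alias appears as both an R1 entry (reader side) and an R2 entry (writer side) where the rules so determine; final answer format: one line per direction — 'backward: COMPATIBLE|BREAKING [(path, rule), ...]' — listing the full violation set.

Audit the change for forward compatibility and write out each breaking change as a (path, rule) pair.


forward: BREAKING [(attempts, R3), (payload, R3)]

arrows below run writer -> reader for Profile
forward analysis of Profile with v1 as reader and v2 as writer:
  channel <- channel (Role -> Role, writer optional)
  id <- id (int64 -> int64, writer required)
  attempts <- attempts (string -> int32, writer optional)
  payload <- payload (int32 -> bytes, writer required)
  seq <- seq (int64 -> int64, writer required)
  weight <- weight (float32 -> float32, writer required)
  checksum <- checksum (bytes -> bytes, writer required)
  rule R3 violated at attempts
  rule R3 violated at payload
  => forward verdict for Profile: BREAKING, 2 violation(s)
checking off the Profile differences that do not matter here:
  enum Role (field channel in record Profile): symbol SMS removed -> its effect on Profile is confined to the backward direction, not asked
  field id in record Profile: optional changed to required -> its effect on Profile is confined to the backward direction, not asked


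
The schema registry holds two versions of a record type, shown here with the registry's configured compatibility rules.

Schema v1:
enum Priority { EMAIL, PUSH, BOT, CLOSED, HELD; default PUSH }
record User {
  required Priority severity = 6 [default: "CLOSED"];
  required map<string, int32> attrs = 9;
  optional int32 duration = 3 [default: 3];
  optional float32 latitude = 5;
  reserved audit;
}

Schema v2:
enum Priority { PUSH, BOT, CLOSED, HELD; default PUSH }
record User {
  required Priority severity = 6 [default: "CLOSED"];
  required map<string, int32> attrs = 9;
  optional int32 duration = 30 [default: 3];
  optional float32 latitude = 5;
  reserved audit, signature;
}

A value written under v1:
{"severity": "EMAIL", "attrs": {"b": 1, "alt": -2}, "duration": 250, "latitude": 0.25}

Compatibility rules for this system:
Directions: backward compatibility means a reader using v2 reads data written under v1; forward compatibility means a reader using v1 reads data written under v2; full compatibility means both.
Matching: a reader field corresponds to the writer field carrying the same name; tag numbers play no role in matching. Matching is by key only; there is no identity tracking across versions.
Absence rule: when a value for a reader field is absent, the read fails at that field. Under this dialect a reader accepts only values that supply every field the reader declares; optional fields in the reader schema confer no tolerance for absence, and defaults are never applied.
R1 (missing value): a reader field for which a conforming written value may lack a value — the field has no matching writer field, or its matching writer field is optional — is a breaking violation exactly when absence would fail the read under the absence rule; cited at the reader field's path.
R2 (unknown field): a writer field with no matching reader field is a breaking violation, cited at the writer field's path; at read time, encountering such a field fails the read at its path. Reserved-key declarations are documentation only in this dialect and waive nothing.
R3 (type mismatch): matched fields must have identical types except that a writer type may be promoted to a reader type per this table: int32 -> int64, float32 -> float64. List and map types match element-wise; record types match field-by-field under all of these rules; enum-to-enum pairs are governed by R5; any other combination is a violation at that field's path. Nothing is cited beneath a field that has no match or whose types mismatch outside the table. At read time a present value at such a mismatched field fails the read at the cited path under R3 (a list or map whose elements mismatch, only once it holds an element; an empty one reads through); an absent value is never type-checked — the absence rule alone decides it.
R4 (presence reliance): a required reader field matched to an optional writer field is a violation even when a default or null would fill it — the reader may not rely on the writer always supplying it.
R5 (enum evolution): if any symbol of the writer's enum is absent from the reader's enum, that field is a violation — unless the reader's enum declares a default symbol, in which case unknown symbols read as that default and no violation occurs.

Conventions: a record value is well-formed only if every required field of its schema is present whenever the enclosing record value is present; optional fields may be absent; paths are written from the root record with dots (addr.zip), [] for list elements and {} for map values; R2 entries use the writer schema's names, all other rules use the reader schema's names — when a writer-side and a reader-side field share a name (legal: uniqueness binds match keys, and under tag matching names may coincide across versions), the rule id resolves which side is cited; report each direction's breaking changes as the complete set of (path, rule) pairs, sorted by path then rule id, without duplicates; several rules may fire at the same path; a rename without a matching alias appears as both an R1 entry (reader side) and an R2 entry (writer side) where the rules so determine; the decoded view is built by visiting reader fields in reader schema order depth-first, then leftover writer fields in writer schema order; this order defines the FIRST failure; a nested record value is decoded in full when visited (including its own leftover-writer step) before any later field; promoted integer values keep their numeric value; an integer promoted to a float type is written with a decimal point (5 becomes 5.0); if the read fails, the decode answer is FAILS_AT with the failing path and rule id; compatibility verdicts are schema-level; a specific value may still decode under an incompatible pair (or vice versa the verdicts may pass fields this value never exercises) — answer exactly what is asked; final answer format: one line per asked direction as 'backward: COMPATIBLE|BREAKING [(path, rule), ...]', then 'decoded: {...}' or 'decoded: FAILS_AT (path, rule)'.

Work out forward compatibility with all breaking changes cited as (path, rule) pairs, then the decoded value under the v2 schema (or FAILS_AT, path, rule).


arrows below run writer -> reader for User
forward pass over User, reader schema v1, writer schema v2:
  Priority -> Priority, writer required: severity aligns to severity
  map<string, int32> -> map<string, int32>, writer required: attrs aligns to attrs
  int32 -> int32, writer optional: duration aligns to duration
  float32 -> float32, writer optional: latitude aligns to latitude
  breaking: (duration, R1)
  breaking: (latitude, R1)
  => 2 violation(s): forward is BREAKING for User
decode (reader v2):
  severity := "PUSH" (symbol EMAIL -> reader default)
  attrs := {"b": 1, "alt": -2}
  duration := 250
  latitude := 0.25
  => decoded: {"severity": "PUSH", "attrs": {"b": 1, "alt": -2}, "duration": 250, "latitude": 0.25}
the other User changes do not affect what is asked:
  field duration in record User: tag 3 changed to 30 -> fires no rule on User, leaving the asked answer as it is

forward: BREAKING [(duration, R1), (latitude, R1)]; decoded: {"severity": "PUSH", "attrs": {"b": 1, "alt": -2}, "duration": 250, "latitude": 0.25}


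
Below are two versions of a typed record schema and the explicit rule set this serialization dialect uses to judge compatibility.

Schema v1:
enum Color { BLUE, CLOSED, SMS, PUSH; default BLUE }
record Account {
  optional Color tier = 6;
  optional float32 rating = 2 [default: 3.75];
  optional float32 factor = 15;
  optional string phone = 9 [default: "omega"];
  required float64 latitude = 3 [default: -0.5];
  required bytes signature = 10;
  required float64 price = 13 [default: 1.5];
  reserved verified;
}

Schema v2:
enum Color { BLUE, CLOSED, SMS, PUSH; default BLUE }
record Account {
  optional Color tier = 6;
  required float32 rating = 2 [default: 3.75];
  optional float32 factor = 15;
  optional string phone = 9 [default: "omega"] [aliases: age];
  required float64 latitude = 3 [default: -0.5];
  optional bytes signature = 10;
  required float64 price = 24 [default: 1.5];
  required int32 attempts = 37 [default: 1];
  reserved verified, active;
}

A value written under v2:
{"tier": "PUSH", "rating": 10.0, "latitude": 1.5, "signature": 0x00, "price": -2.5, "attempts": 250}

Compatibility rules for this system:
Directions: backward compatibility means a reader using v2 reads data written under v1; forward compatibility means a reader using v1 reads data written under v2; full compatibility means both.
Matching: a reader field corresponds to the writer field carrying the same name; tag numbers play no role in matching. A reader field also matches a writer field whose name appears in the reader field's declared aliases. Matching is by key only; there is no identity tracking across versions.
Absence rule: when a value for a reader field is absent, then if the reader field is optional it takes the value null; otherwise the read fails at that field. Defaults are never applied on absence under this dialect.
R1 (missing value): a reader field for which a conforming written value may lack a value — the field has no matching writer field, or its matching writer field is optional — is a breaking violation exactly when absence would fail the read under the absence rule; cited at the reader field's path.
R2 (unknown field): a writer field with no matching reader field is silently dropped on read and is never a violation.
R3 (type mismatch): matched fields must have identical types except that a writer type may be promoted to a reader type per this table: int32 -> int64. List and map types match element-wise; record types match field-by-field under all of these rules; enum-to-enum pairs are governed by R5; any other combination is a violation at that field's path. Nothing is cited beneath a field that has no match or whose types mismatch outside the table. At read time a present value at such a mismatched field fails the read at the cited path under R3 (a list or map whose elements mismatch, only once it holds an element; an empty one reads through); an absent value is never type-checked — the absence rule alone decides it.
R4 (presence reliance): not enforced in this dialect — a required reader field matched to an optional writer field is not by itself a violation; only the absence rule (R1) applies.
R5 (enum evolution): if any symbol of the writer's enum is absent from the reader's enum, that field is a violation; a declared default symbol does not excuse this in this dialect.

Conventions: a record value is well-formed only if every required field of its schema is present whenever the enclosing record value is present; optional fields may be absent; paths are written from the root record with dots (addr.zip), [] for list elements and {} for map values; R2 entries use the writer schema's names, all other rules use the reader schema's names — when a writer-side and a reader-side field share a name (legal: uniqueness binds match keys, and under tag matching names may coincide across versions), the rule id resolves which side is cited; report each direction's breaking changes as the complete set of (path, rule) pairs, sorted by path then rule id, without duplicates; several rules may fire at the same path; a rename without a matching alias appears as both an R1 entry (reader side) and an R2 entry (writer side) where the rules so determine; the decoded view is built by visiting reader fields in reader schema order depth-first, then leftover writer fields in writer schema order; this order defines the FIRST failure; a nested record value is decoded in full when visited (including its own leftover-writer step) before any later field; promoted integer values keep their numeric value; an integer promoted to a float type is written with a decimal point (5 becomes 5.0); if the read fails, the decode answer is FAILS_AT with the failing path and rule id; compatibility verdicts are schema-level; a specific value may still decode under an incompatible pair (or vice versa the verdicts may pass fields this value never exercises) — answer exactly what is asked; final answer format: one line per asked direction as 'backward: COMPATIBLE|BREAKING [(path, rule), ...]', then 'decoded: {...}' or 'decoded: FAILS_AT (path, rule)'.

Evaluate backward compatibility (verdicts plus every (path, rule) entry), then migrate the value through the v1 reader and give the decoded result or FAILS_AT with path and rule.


each type pair in Account: writer, then reader
checking backward for Account: reader v2 against writer v1:
  tier <- tier (Color -> Color, writer optional)
  rating <- rating (float32 -> float32, writer optional)
  factor <- factor (float32 -> float32, writer optional)
  phone <- phone (string -> string, writer optional)
  latitude <- latitude (float64 -> float64, writer required)
  signature <- signature (bytes -> bytes, writer required)
  price <- price (float64 -> float64, writer required)
  attempts: no writer-side match
  rule R1 violated at attempts
  rule R1 violated at rating
  backward on Account therefore BREAKING (2)
decode walk for Account under reader schema v1:
  tier := "PUSH"
  rating := 10.0
  factor := null (absent, optional -> null)
  phone := null (absent, optional -> null)
  latitude := 1.5
  signature := 0x00
  price := -2.5
  writer attempts: unknown -> dropped
  => decoded: {"tier": "PUSH", "rating": 10.0, "factor": null, "phone": null, "latitude": 1.5, "signature": 0x00, "price": -2.5}
diffs on Account not affecting the asked answer:
  field signature in record Account: required changed to optional -> its effect on Account is confined to the forward direction, not asked
  field price in record Account: tag 13 changed to 24 -> inert for the asked Account verdict: nothing fires

backward: BREAKING [(attempts, R1), (rating, R1)]; decoded: {"tier": "PUSH", "rating": 10.0, "factor": null, "phone": null, "latitude": 1.5, "signature": 0x00, "price": -2.5}
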